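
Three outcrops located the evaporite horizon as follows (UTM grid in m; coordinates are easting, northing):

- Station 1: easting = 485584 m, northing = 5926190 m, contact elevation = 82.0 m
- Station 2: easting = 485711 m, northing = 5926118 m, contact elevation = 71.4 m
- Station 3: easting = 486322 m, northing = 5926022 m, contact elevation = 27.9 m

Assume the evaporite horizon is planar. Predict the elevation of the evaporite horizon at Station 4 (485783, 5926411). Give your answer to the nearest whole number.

Two edge vectors: Station 1→Station 2 = (127, -72, -10.6), Station 1→Station 3 = (738, -168, -54.1).
Normal n = (Station 1→Station 2) × (Station 1→Station 3) = (2114.4, -952.1, 31800).
So ∂z/∂easting = −n_x/n_z = −0.06649057 and ∂z/∂northing = −n_y/n_z = 0.02994025.
Intercept c from Station 1: 82 + 32286.76 − 177431.62 = −145062.86.
At (485783, 5926411): z = −32300.0 + 177438.2 − 145062.86 = 75.4 m.

75 m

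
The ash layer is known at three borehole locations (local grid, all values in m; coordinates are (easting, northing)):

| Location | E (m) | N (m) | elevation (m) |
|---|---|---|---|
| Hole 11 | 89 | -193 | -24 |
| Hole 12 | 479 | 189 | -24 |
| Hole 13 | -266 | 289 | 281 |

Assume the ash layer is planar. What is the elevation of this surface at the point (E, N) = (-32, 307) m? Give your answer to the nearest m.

203 m

Two edge vectors: Hole 11→Hole 12 = (390, 382, 0), Hole 11→Hole 13 = (-355, 482, 305).
Normal n = (Hole 11→Hole 12) × (Hole 11→Hole 13) = (116510, -118950, 323590).
So ∂z/∂E = −n_x/n_z = −0.36005 and ∂z/∂N = −n_y/n_z = 0.36759.
Intercept c from Hole 11: -24 + 32.04 + 70.95 = 78.99.
At (-32, 307): z = 11.5 + 112.9 + 78.99 = 203.4 m.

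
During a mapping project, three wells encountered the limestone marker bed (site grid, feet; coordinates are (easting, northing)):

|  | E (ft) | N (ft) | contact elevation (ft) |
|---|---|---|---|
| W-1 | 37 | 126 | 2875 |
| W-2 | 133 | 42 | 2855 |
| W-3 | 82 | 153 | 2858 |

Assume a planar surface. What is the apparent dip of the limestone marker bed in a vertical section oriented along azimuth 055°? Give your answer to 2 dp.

Let the plane be z = a·E + b·N + c.
W-2−W-1: 96a − 84b = −20;  W-3−W-1: 45a + 27b = −17.
Solving gives a = −0.30885, b = −0.11488.
Unit vector along 055° is (sin 55°, cos 55°) = (0.8192, 0.5736).
Slope in that direction = a·(0.8192) + b·(0.5736) = −0.31889.
Apparent dip = arctan|0.31889| = 17.69° (true dip is 18.2°, so apparent ≤ true as expected).

17.69°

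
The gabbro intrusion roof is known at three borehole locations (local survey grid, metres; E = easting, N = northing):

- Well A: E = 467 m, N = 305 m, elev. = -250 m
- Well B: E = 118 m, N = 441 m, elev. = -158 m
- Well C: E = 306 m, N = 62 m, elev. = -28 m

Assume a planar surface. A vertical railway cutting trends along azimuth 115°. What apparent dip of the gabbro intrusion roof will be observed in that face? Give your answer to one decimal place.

11.2°

Let the plane be z = a·E + b·N + c.
Well B−Well A: −349a + 136b = 92;  Well C−Well A: −161a − 243b = 222.
Solving gives a = −0.49247, b = −0.58729.
Unit vector along 115° is (sin 115°, cos 115°) = (0.9063, -0.4226).
Slope in that direction = a·(0.9063) + b·(-0.4226) = −0.19813.
Apparent dip = arctan|0.19813| = 11.2° (true dip is 37.5°, so apparent ≤ true as expected).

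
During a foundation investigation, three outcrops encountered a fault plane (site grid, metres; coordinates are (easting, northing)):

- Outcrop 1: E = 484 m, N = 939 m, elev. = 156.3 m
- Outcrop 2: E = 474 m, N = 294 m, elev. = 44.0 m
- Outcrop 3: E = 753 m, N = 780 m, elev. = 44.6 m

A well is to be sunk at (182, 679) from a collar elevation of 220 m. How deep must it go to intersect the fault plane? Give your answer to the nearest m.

Let the plane be z = a·E + b·N + c.
Outcrop 2−Outcrop 1: −10a − 645b = −112.3;  Outcrop 3−Outcrop 1: 269a − 159b = −111.7.
Solving gives a = −0.30949, b = 0.17891.
Then c = 156.3 − a·484 − b·939 = 138.10.
At (182, 679): z_contact = −56.3 + 121.5 + 138.10 = 203.3 m.
Depth below ground = 220 − 203.3 = 17 m.

17 m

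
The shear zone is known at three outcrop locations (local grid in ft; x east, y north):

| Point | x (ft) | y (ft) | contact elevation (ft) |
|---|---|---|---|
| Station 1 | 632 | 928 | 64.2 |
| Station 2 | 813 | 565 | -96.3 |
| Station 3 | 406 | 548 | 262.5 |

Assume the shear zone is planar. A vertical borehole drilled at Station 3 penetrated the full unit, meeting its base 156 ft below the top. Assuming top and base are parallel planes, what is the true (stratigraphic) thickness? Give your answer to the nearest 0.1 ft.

117.0 ft

Two edge vectors: Station 1→Station 2 = (181, -363, -160.5), Station 1→Station 3 = (-226, -380, 198.3).
Normal n = (Station 1→Station 2) × (Station 1→Station 3) = (-132972.9, 380.7, -150818).
So ∂z/∂x = −n_x/n_z = −0.88168 and ∂z/∂y = −n_y/n_z = 0.00252.
|∇z| = √(a²+b²) = 0.88168, so dip δ = arctan(0.88168) = 41.40°.
True thickness = vertical thickness × cos δ = 156 × cos 41.40° = 117.0 ft.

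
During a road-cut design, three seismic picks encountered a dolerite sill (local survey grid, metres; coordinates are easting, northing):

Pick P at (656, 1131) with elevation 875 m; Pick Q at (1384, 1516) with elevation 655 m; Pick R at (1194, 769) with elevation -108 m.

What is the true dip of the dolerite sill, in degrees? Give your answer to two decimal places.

Two edge vectors: Pick P→Pick Q = (728, 385, -220), Pick P→Pick R = (538, -362, -983).
Normal n = (Pick P→Pick Q) × (Pick P→Pick R) = (-458095, 597264, -470666).
So ∂z/∂easting = −n_x/n_z = −0.97329 and ∂z/∂northing = −n_y/n_z = 1.26898.
Gradient magnitude |∇z| = √(a² + b²) = √(0.94730 + 1.61030) = 1.59925.
True dip = arctan(1.59925) = 57.98°, dipping toward SE (azimuth ≈ 143°).

57.98°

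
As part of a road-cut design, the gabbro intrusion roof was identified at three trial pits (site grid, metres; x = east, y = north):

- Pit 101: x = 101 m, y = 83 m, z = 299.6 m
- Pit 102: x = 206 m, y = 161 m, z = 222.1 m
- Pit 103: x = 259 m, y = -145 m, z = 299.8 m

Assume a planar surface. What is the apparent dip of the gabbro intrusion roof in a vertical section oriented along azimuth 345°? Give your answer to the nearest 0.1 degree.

Let the plane be z = a·x + b·y + c.
Pit 102−Pit 101: 105a + 78b = −77.5;  Pit 103−Pit 101: 158a − 228b = 0.2.
Solving gives a = −0.48683, b = −0.33824.
Unit vector along 345° is (sin 345°, cos 345°) = (-0.2588, 0.9659).
Slope in that direction = a·(-0.2588) + b·(0.9659) = −0.20072.
Apparent dip = arctan|0.20072| = 11.3° (true dip is 30.7°, so apparent ≤ true as expected).

11.3°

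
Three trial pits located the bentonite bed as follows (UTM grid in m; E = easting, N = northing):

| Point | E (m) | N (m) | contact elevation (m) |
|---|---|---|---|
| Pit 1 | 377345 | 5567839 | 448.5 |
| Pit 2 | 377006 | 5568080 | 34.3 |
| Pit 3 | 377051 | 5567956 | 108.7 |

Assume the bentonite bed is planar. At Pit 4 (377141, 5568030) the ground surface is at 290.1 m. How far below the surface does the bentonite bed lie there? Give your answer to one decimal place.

100.6 m

Two edge vectors: Pit 1→Pit 2 = (-339, 241, -414.2), Pit 1→Pit 3 = (-294, 117, -339.8).
Normal n = (Pit 1→Pit 2) × (Pit 1→Pit 3) = (-33430.4, 6582.6, 31191).
So ∂z/∂E = −n_x/n_z = 1.071796352 and ∂z/∂N = −n_y/n_z = −0.211041647.
Intercept c from Pit 1: 448.5 − 404436.99 + 1175045.91 = 771057.42.
At (377141, 5568030): z_contact = 404218.35 − 1175086.22 + 771057.42 = 189.54 m.
Depth below ground = 290.1 − 189.54 = 100.6 m.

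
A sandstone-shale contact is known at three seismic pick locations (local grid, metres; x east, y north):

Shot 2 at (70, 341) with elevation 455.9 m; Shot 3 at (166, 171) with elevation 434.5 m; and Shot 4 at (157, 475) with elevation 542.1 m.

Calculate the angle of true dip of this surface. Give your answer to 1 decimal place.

29.3°

Two edge vectors: Shot 2→Shot 3 = (96, -170, -21.4), Shot 2→Shot 4 = (87, 134, 86.2).
Normal n = (Shot 2→Shot 3) × (Shot 2→Shot 4) = (-11786.4, -10137, 27654).
So ∂z/∂x = −n_x/n_z = 0.42621 and ∂z/∂y = −n_y/n_z = 0.36657.
Gradient magnitude |∇z| = √(a² + b²) = √(0.18165 + 0.13437) = 0.56216.
True dip = arctan(0.56216) = 29.3°, dipping toward SW (azimuth ≈ 229°).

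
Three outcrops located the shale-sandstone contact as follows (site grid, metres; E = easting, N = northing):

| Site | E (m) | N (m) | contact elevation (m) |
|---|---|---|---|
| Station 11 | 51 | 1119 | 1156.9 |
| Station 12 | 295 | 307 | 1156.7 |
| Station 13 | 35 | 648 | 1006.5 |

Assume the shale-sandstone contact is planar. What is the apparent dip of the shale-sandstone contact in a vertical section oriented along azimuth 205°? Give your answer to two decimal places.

33.55°

Two edge vectors: Station 11→Station 12 = (244, -812, -0.2), Station 11→Station 13 = (-16, -471, -150.4).
Normal n = (Station 11→Station 12) × (Station 11→Station 13) = (122030.6, 36700.8, -127916).
So ∂z/∂E = −n_x/n_z = 0.95399 and ∂z/∂N = −n_y/n_z = 0.28691.
Unit vector along 205° is (sin 205°, cos 205°) = (-0.4226, -0.9063).
Slope in that direction = a·(-0.4226) + b·(-0.9063) = −0.66321.
Apparent dip = arctan|0.66321| = 33.55° (true dip is 44.9°, so apparent ≤ true as expected).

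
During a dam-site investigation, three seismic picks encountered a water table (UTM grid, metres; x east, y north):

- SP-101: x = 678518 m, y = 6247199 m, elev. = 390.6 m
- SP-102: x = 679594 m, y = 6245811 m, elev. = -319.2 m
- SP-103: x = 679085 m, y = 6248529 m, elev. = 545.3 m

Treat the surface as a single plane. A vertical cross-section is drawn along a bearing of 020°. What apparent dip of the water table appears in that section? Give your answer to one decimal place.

7.3°

Two edge vectors: SP-101→SP-102 = (1076, -1388, -709.8), SP-101→SP-103 = (567, 1330, 154.7).
Normal n = (SP-101→SP-102) × (SP-101→SP-103) = (729310.4, -568913.8, 2218076).
So ∂z/∂x = −n_x/n_z = −0.32880 and ∂z/∂y = −n_y/n_z = 0.25649.
Unit vector along 020° is (sin 20°, cos 20°) = (0.3420, 0.9397).
Slope in that direction = a·(0.3420) + b·(0.9397) = 0.12856.
Apparent dip = arctan|0.12856| = 7.3° (true dip is 22.6°, so apparent ≤ true as expected).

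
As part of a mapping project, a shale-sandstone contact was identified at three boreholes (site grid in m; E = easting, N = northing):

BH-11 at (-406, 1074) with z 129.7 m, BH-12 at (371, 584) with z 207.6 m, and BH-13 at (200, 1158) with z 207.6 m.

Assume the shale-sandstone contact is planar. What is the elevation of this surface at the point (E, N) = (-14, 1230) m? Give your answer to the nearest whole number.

184 m

Two edge vectors: BH-11→BH-12 = (777, -490, 77.9), BH-11→BH-13 = (606, 84, 77.9).
Normal n = (BH-11→BH-12) × (BH-11→BH-13) = (-44714.6, -13320.9, 362208).
So ∂z/∂E = −n_x/n_z = 0.12345 and ∂z/∂N = −n_y/n_z = 0.03678.
Intercept c from BH-11: 129.7 + 50.12 − 39.50 = 140.32.
At (-14, 1230): z = −1.7 + 45.2 + 140.32 = 183.8 m.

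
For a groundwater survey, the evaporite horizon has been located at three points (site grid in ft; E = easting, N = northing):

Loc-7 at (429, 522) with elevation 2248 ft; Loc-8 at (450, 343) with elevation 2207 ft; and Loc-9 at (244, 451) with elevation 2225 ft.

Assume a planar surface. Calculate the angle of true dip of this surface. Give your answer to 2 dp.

Two edge vectors: Loc-7→Loc-8 = (21, -179, -41), Loc-7→Loc-9 = (-185, -71, -23).
Normal n = (Loc-7→Loc-8) × (Loc-7→Loc-9) = (1206, 8068, -34606).
So ∂z/∂E = −n_x/n_z = 0.03485 and ∂z/∂N = −n_y/n_z = 0.23314.
Gradient magnitude |∇z| = √(a² + b²) = √(0.00121 + 0.05435) = 0.23573.
True dip = arctan(0.23573) = 13.26°, dipping toward S (azimuth ≈ 189°).

13.26°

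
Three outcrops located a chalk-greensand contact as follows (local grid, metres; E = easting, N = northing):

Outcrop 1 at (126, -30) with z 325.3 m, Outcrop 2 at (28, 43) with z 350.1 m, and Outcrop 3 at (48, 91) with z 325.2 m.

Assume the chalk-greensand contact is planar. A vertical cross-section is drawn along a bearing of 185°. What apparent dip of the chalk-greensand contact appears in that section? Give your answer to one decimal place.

19.6°

Let the plane be z = a·E + b·N + c.
Outcrop 2−Outcrop 1: −98a + 73b = 24.8;  Outcrop 3−Outcrop 1: −78a + 121b = −0.1.
Solving gives a = −0.48801, b = −0.31541.
Unit vector along 185° is (sin 185°, cos 185°) = (-0.0872, -0.9962).
Slope in that direction = a·(-0.0872) + b·(-0.9962) = 0.35674.
Apparent dip = arctan|0.35674| = 19.6° (true dip is 30.2°, so apparent ≤ true as expected).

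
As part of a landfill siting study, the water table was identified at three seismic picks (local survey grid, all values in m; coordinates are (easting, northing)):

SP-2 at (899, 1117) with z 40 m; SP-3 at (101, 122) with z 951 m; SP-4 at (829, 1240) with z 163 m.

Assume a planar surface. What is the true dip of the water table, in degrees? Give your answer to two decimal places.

54.69°

Two edge vectors: SP-2→SP-3 = (-798, -995, 911), SP-2→SP-4 = (-70, 123, 123).
Normal n = (SP-2→SP-3) × (SP-2→SP-4) = (-234438, 34384, -167804).
So ∂z/∂E = −n_x/n_z = −1.39709 and ∂z/∂N = −n_y/n_z = 0.20491.
Gradient magnitude |∇z| = √(a² + b²) = √(1.95187 + 0.04199) = 1.41204.
True dip = arctan(1.41204) = 54.69°, dipping toward E (azimuth ≈ 098°).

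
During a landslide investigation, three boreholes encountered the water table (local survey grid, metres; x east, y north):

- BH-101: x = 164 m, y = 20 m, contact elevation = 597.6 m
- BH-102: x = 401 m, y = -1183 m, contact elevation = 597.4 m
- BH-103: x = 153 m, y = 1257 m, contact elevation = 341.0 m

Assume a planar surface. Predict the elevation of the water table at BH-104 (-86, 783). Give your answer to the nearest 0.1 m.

Two edge vectors: BH-101→BH-102 = (237, -1203, -0.2), BH-101→BH-103 = (-11, 1237, -256.6).
Normal n = (BH-101→BH-102) × (BH-101→BH-103) = (308937.2, 60816.4, 279936).
So ∂z/∂x = −n_x/n_z = −1.103599 and ∂z/∂y = −n_y/n_z = −0.217251.
Intercept c from BH-101: 597.6 + 180.99 + 4.35 = 782.94.
At (-86, 783): z = 94.9 − 170.1 + 782.94 = 707.7 m.

707.7 m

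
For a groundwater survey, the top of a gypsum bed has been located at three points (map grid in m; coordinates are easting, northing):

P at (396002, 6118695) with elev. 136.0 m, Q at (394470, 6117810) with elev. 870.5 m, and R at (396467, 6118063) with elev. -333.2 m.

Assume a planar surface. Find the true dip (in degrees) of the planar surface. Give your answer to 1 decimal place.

Two edge vectors: P→Q = (-1532, -885, 734.5), P→R = (465, -632, -469.2).
Normal n = (P→Q) × (P→R) = (879446, -377271.9, 1379749).
So ∂z/∂easting = −n_x/n_z = −0.63740 and ∂z/∂northing = −n_y/n_z = 0.27344.
Gradient magnitude |∇z| = √(a² + b²) = √(0.40627 + 0.07477) = 0.69357.
True dip = arctan(0.69357) = 34.7°, dipping toward ESE (azimuth ≈ 113°).

34.7°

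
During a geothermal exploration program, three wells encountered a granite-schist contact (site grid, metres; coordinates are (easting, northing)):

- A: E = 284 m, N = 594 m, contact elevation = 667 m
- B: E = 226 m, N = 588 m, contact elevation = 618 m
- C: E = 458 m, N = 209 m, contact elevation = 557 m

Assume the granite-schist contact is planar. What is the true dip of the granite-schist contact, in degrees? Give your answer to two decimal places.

45.19°

Let the plane be z = a·E + b·N + c.
B−A: −58a − 6b = −49;  C−A: 174a − 385b = −110.
Solving gives a = 0.77886, b = 0.63772.
Gradient magnitude |∇z| = √(a² + b²) = √(0.60662 + 0.40668) = 1.00663.
True dip = arctan(1.00663) = 45.19°, dipping toward SW (azimuth ≈ 231°).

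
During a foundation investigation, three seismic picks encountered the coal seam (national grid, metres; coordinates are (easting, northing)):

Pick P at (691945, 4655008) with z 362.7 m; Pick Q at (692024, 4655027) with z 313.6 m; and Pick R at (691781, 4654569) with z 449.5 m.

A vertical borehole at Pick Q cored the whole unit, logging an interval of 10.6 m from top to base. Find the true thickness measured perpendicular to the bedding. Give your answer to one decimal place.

9.0 m

Let the plane be z = a·E + b·N + c.
Pick Q−Pick P: 79a + 19b = −49.1;  Pick R−Pick P: −164a − 439b = 86.8.
Solving gives a = −0.63063, b = 0.03786.
|∇z| = √(a²+b²) = 0.63176, so dip δ = arctan(0.63176) = 32.28°.
True thickness = vertical thickness × cos δ = 10.6 × cos 32.28° = 9.0 m.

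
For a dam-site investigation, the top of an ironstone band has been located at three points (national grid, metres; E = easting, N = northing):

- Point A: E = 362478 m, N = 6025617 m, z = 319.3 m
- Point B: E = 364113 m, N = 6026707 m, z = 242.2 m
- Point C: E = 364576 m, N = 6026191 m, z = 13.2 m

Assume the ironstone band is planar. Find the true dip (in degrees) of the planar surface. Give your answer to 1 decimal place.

18.3°

Two edge vectors: Point A→Point B = (1635, 1090, -77.1), Point A→Point C = (2098, 574, -306.1).
Normal n = (Point A→Point B) × (Point A→Point C) = (-289393.6, 338717.7, -1348330).
So ∂z/∂E = −n_x/n_z = −0.21463 and ∂z/∂N = −n_y/n_z = 0.25121.
Gradient magnitude |∇z| = √(a² + b²) = √(0.04607 + 0.06311) = 0.33042.
True dip = arctan(0.33042) = 18.3°, dipping toward SE (azimuth ≈ 139°).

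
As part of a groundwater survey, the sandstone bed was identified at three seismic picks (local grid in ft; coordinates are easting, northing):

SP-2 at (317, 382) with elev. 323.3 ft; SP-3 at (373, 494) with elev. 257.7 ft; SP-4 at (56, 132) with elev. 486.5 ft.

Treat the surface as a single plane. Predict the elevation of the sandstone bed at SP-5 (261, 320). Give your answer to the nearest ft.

363 ft

Two edge vectors: SP-2→SP-3 = (56, 112, -65.6), SP-2→SP-4 = (-261, -250, 163.2).
Normal n = (SP-2→SP-3) × (SP-2→SP-4) = (1878.4, 7982.4, 15232).
So ∂z/∂easting = −n_x/n_z = −0.12332 and ∂z/∂northing = −n_y/n_z = −0.52405.
Intercept c from SP-2: 323.3 + 39.09 + 200.19 = 562.58.
At (261, 320): z = −32.2 − 167.7 + 562.58 = 362.7 ft.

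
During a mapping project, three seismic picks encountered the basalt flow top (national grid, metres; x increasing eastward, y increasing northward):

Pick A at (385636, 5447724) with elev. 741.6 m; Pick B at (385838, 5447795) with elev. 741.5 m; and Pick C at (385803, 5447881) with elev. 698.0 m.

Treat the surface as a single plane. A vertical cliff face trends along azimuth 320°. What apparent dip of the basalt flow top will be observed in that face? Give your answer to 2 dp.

23.69°

Two edge vectors: Pick A→Pick B = (202, 71, -0.1), Pick A→Pick C = (167, 157, -43.6).
Normal n = (Pick A→Pick B) × (Pick A→Pick C) = (-3079.9, 8790.5, 19857).
So ∂z/∂x = −n_x/n_z = 0.15510 and ∂z/∂y = −n_y/n_z = −0.44269.
Unit vector along 320° is (sin 320°, cos 320°) = (-0.6428, 0.7660).
Slope in that direction = a·(-0.6428) + b·(0.7660) = −0.43882.
Apparent dip = arctan|0.43882| = 23.69° (true dip is 25.1°, so apparent ≤ true as expected).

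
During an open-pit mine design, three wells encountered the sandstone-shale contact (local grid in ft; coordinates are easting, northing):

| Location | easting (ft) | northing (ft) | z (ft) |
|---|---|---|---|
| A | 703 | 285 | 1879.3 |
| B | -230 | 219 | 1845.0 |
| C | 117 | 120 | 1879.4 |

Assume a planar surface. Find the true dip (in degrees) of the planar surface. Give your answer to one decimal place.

10.3°

Let the plane be z = a·easting + b·northing + c.
B−A: −933a − 66b = −34.3;  C−A: −586a − 165b = 0.1.
Solving gives a = 0.04916, b = −0.17518.
Gradient magnitude |∇z| = √(a² + b²) = √(0.00242 + 0.03069) = 0.18195.
True dip = arctan(0.18195) = 10.3°, dipping toward NNW (azimuth ≈ 344°).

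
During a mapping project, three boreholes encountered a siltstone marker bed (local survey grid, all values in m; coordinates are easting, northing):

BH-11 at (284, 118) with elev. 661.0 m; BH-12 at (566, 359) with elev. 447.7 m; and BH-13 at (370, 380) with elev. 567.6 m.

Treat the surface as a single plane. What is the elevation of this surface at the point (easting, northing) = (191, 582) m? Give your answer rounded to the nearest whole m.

Let the plane be z = a·easting + b·northing + c.
BH-12−BH-11: 282a + 241b = −213.3;  BH-13−BH-11: 86a + 262b = −93.4.
Solving gives a = −0.62785, b = −0.15040.
Then c = 661 − a·284 − b·118 = 857.06.
At (191, 582): z = −119.9 − 87.5 + 857.06 = 649.6 m.

650 m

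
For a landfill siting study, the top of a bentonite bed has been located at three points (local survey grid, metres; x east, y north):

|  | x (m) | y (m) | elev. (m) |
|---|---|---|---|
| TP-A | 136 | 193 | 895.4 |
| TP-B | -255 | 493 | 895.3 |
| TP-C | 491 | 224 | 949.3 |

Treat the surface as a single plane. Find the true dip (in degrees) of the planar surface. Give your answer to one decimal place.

12.6°

Two edge vectors: TP-A→TP-B = (-391, 300, -0.1), TP-A→TP-C = (355, 31, 53.9).
Normal n = (TP-A→TP-B) × (TP-A→TP-C) = (16173.1, 21039.4, -118621).
So ∂z/∂x = −n_x/n_z = 0.13634 and ∂z/∂y = −n_y/n_z = 0.17737.
Gradient magnitude |∇z| = √(a² + b²) = √(0.01859 + 0.03146) = 0.22371.
True dip = arctan(0.22371) = 12.6°, dipping toward SW (azimuth ≈ 218°).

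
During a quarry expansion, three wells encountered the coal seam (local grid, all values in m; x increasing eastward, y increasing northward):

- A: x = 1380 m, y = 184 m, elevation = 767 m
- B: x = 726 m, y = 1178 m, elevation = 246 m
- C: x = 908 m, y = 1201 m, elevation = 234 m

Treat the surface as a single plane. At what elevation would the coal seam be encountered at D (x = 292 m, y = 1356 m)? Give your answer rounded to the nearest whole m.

153 m

Let the plane be z = a·x + b·y + c.
B−A: −654a + 994b = −521;  C−A: −472a + 1017b = −533.
Solving gives a = 0.00028, b = −0.52396.
Then c = 767 − a·1380 − b·184 = 863.02.
At (292, 1356): z = 0.1 − 710.5 + 863.02 = 152.6 m.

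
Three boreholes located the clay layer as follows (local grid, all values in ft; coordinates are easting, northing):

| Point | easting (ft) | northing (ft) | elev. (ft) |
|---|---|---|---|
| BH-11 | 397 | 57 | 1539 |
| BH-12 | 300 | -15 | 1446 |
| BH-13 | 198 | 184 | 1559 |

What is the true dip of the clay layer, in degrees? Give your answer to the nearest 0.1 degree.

Let the plane be z = a·easting + b·northing + c.
BH-12−BH-11: −97a − 72b = −93;  BH-13−BH-11: −199a + 127b = 20.
Solving gives a = 0.38920, b = 0.76733.
Gradient magnitude |∇z| = √(a² + b²) = √(0.15148 + 0.58879) = 0.86039.
True dip = arctan(0.86039) = 40.7°, dipping toward SSW (azimuth ≈ 207°).

40.7°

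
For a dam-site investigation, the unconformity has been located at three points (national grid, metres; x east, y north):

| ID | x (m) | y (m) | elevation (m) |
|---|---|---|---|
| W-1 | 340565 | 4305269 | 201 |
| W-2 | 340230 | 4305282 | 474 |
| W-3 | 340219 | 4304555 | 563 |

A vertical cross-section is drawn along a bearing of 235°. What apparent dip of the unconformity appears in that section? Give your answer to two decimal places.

36.28°

Two edge vectors: W-1→W-2 = (-335, 13, 273), W-1→W-3 = (-346, -714, 362).
Normal n = (W-1→W-2) × (W-1→W-3) = (199628, 26812, 243688).
So ∂z/∂x = −n_x/n_z = −0.81920 and ∂z/∂y = −n_y/n_z = −0.11003.
Unit vector along 235° is (sin 235°, cos 235°) = (-0.8192, -0.5736).
Slope in that direction = a·(-0.8192) + b·(-0.5736) = 0.73415.
Apparent dip = arctan|0.73415| = 36.28° (true dip is 39.6°, so apparent ≤ true as expected).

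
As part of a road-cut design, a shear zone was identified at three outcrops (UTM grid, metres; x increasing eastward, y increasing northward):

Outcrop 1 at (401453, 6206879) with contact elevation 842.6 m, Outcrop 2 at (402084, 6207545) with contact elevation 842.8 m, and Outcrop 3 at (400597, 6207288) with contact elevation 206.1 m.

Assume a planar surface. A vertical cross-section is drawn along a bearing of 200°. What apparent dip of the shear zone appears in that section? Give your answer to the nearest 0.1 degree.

15.7°

Two edge vectors: Outcrop 1→Outcrop 2 = (631, 666, 0.2), Outcrop 1→Outcrop 3 = (-856, 409, -636.5).
Normal n = (Outcrop 1→Outcrop 2) × (Outcrop 1→Outcrop 3) = (-423990.8, 401460.3, 828175).
So ∂z/∂x = −n_x/n_z = 0.51196 and ∂z/∂y = −n_y/n_z = −0.48475.
Unit vector along 200° is (sin 200°, cos 200°) = (-0.3420, -0.9397).
Slope in that direction = a·(-0.3420) + b·(-0.9397) = 0.28042.
Apparent dip = arctan|0.28042| = 15.7° (true dip is 35.2°, so apparent ≤ true as expected).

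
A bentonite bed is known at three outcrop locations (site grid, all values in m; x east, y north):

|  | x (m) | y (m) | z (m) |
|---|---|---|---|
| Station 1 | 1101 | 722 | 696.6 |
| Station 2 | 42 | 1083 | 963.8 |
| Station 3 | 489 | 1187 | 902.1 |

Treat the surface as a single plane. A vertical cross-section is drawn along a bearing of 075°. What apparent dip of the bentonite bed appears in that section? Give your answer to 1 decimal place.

Two edge vectors: Station 1→Station 2 = (-1059, 361, 267.2), Station 1→Station 3 = (-612, 465, 205.5).
Normal n = (Station 1→Station 2) × (Station 1→Station 3) = (-50062.5, 54098.1, -271503).
So ∂z/∂x = −n_x/n_z = −0.18439 and ∂z/∂y = −n_y/n_z = 0.19925.
Unit vector along 075° is (sin 75°, cos 75°) = (0.9659, 0.2588).
Slope in that direction = a·(0.9659) + b·(0.2588) = −0.12654.
Apparent dip = arctan|0.12654| = 7.2° (true dip is 15.2°, so apparent ≤ true as expected).

7.2°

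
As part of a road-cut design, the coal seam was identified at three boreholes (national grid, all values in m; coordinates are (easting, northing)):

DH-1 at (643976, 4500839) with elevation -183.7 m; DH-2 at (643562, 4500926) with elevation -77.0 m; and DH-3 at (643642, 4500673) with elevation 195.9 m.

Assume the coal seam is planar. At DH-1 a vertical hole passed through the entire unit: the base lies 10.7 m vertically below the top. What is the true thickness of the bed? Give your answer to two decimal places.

Two edge vectors: DH-1→DH-2 = (-414, 87, 106.7), DH-1→DH-3 = (-334, -166, 379.6).
Normal n = (DH-1→DH-2) × (DH-1→DH-3) = (50737.4, 121516.6, 97782).
So ∂z/∂E = −n_x/n_z = −0.51888 and ∂z/∂N = −n_y/n_z = −1.24273.
|∇z| = √(a²+b²) = 1.34671, so dip δ = arctan(1.34671) = 53.40°.
True thickness = vertical thickness × cos δ = 10.7 × cos 53.40° = 6.38 m.

6.38 m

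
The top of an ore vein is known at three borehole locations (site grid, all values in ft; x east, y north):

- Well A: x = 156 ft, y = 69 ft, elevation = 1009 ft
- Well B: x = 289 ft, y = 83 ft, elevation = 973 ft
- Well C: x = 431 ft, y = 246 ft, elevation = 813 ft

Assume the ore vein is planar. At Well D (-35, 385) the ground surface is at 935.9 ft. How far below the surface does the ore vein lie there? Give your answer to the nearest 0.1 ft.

151.2 ft

Let the plane be z = a·x + b·y + c.
Well B−Well A: 133a + 14b = −36;  Well C−Well A: 275a + 177b = −196.
Solving gives a = −0.18425, b = −0.82109.
Then c = 1009 − a·156 − b·69 = 1094.40.
At (-35, 385): z_contact = 6.45 − 316.12 + 1094.40 = 784.73 ft.
Depth below ground = 935.9 − 784.73 = 151.2 ft.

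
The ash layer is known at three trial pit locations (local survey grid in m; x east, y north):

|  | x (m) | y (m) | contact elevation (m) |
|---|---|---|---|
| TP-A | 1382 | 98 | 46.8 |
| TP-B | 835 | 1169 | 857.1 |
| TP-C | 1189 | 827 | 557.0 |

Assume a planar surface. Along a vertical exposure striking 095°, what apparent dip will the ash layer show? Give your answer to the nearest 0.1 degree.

Let the plane be z = a·x + b·y + c.
TP-B−TP-A: −547a + 1071b = 810.3;  TP-C−TP-A: −193a + 729b = 510.2.
Solving gives a = −0.23058, b = 0.63882.
Unit vector along 095° is (sin 95°, cos 95°) = (0.9962, -0.0872).
Slope in that direction = a·(0.9962) + b·(-0.0872) = −0.28538.
Apparent dip = arctan|0.28538| = 15.9° (true dip is 34.2°, so apparent ≤ true as expected).

15.9°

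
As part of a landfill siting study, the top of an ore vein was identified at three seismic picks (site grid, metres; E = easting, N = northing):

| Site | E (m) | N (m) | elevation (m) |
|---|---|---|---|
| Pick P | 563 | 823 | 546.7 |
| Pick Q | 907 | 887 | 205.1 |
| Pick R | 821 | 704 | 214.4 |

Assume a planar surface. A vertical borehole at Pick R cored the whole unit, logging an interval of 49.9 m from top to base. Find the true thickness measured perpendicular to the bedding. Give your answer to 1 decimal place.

32.4 m

Let the plane be z = a·E + b·N + c.
Pick Q−Pick P: 344a + 64b = −341.6;  Pick R−Pick P: 258a − 119b = −332.3.
Solving gives a = −1.07780, b = 0.45569.
|∇z| = √(a²+b²) = 1.17018, so dip δ = arctan(1.17018) = 49.48°.
True thickness = vertical thickness × cos δ = 49.9 × cos 49.48° = 32.4 m.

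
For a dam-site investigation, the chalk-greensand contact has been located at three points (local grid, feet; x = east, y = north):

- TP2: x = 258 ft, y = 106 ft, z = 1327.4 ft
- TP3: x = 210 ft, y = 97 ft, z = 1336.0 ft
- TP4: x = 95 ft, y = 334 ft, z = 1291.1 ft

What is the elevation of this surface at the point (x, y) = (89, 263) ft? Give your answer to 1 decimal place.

Let the plane be z = a·x + b·y + c.
TP3−TP2: −48a − 9b = 8.6;  TP4−TP2: −163a + 228b = −36.3.
Solving gives a = −0.13167, b = −0.25334.
Then c = 1327.4 − a·258 − b·106 = 1388.22.
At (89, 263): z = −11.7 − 66.6 + 1388.22 = 1309.9 ft.

1309.9 ft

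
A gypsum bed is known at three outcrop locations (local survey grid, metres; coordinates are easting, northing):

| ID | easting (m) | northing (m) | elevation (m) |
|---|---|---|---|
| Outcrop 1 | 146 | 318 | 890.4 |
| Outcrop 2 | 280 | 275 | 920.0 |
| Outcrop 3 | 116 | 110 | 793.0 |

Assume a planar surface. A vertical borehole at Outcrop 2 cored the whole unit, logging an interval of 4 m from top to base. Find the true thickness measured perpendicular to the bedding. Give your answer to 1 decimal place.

3.5 m

Let the plane be z = a·easting + b·northing + c.
Outcrop 2−Outcrop 1: 134a − 43b = 29.6;  Outcrop 3−Outcrop 1: −30a − 208b = −97.4.
Solving gives a = 0.35474, b = 0.41710.
|∇z| = √(a²+b²) = 0.54756, so dip δ = arctan(0.54756) = 28.70°.
True thickness = vertical thickness × cos δ = 4 × cos 28.70° = 3.5 m.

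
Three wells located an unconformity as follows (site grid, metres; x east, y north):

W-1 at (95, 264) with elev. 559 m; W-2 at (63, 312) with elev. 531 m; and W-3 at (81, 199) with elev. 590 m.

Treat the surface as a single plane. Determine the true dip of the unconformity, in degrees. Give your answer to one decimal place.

27.3°

Two edge vectors: W-1→W-2 = (-32, 48, -28), W-1→W-3 = (-14, -65, 31).
Normal n = (W-1→W-2) × (W-1→W-3) = (-332, 1384, 2752).
So ∂z/∂x = −n_x/n_z = 0.12064 and ∂z/∂y = −n_y/n_z = −0.50291.
Gradient magnitude |∇z| = √(a² + b²) = √(0.01455 + 0.25292) = 0.51717.
True dip = arctan(0.51717) = 27.3°, dipping toward NNW (azimuth ≈ 347°).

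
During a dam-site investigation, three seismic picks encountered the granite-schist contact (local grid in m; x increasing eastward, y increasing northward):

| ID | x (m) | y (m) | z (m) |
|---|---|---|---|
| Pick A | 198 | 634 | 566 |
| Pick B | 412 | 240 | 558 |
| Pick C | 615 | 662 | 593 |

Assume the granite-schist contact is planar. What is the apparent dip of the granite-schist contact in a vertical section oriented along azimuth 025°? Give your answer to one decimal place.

4.3°

Two edge vectors: Pick A→Pick B = (214, -394, -8), Pick A→Pick C = (417, 28, 27).
Normal n = (Pick A→Pick B) × (Pick A→Pick C) = (-10414, -9114, 170290).
So ∂z/∂x = −n_x/n_z = 0.06115 and ∂z/∂y = −n_y/n_z = 0.05352.
Unit vector along 025° is (sin 25°, cos 25°) = (0.4226, 0.9063).
Slope in that direction = a·(0.4226) + b·(0.9063) = 0.07435.
Apparent dip = arctan|0.07435| = 4.3° (true dip is 4.6°, so apparent ≤ true as expected).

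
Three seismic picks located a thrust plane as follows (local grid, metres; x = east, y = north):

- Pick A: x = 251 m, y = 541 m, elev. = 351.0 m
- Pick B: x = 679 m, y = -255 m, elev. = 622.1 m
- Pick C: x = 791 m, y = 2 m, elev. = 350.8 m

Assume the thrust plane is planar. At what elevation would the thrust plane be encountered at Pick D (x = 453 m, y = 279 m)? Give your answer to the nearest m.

395 m

Let the plane be z = a·x + b·y + c.
Pick B−Pick A: 428a − 796b = 271.1;  Pick C−Pick A: 540a − 539b = −0.2.
Solving gives a = −0.73454, b = −0.73553.
Then c = 351 − a·251 − b·541 = 933.29.
At (453, 279): z = −332.7 − 205.2 + 933.29 = 395.3 m.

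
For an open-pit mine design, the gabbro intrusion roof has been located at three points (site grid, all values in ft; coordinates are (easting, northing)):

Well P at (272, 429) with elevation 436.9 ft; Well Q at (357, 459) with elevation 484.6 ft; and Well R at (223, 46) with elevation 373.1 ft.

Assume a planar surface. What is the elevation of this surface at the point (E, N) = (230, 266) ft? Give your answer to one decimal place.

Let the plane be z = a·E + b·N + c.
Well Q−Well P: 85a + 30b = 47.7;  Well R−Well P: −49a − 383b = −63.8.
Solving gives a = 0.52614, b = 0.09927.
Then c = 436.9 − a·272 − b·429 = 251.20.
At (230, 266): z = 121.0 + 26.4 + 251.20 = 398.6 ft.

398.6 ft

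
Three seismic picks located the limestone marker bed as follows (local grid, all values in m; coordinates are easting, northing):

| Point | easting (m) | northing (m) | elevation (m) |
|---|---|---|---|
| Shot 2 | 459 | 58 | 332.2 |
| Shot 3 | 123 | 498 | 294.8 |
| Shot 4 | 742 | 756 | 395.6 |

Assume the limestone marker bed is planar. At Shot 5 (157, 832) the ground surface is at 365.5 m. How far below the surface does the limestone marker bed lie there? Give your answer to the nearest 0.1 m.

Two edge vectors: Shot 2→Shot 3 = (-336, 440, -37.4), Shot 2→Shot 4 = (283, 698, 63.4).
Normal n = (Shot 2→Shot 3) × (Shot 2→Shot 4) = (54001.2, 10718.2, -359048).
So ∂z/∂easting = −n_x/n_z = 0.15040 and ∂z/∂northing = −n_y/n_z = 0.02985.
Intercept c from Shot 2: 332.2 − 69.03 − 1.73 = 261.43.
At (157, 832): z_contact = 23.61 + 24.84 + 261.43 = 309.88 m.
Depth below ground = 365.5 − 309.88 = 55.6 m.

55.6 m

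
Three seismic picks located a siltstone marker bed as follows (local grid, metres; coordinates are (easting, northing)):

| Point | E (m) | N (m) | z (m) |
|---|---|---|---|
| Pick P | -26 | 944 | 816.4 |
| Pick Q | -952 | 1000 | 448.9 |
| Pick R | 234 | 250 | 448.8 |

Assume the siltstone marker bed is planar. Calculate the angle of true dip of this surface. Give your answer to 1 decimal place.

Two edge vectors: Pick P→Pick Q = (-926, 56, -367.5), Pick P→Pick R = (260, -694, -367.6).
Normal n = (Pick P→Pick Q) × (Pick P→Pick R) = (-275630.6, -435947.6, 628084).
So ∂z/∂E = −n_x/n_z = 0.43884 and ∂z/∂N = −n_y/n_z = 0.69409.
Gradient magnitude |∇z| = √(a² + b²) = √(0.19258 + 0.48176) = 0.82119.
True dip = arctan(0.82119) = 39.4°, dipping toward SSW (azimuth ≈ 212°).

39.4°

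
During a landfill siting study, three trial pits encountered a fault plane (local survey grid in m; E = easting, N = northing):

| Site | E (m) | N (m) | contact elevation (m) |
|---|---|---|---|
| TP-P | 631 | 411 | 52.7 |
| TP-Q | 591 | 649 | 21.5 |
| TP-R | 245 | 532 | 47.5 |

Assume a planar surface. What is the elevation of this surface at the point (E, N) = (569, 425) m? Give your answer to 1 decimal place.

52.6 m

Two edge vectors: TP-P→TP-Q = (-40, 238, -31.2), TP-P→TP-R = (-386, 121, -5.2).
Normal n = (TP-P→TP-Q) × (TP-P→TP-R) = (2537.6, 11835.2, 87028).
So ∂z/∂E = −n_x/n_z = −0.02916 and ∂z/∂N = −n_y/n_z = −0.13599.
Intercept c from TP-P: 52.7 + 18.40 + 55.89 = 126.99.
At (569, 425): z = −16.6 − 57.8 + 126.99 = 52.6 m.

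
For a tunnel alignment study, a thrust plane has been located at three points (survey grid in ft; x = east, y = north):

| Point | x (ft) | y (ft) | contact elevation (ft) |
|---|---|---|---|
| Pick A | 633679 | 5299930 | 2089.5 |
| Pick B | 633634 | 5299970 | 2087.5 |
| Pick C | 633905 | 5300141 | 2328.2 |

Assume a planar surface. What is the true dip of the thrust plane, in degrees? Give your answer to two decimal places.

37.70°

Let the plane be z = a·x + b·y + c.
Pick B−Pick A: −45a + 40b = −2;  Pick C−Pick A: 226a + 211b = 238.7.
Solving gives a = 0.53790, b = 0.55514.
Gradient magnitude |∇z| = √(a² + b²) = √(0.28934 + 0.30818) = 0.77299.
True dip = arctan(0.77299) = 37.70°, dipping toward SW (azimuth ≈ 224°).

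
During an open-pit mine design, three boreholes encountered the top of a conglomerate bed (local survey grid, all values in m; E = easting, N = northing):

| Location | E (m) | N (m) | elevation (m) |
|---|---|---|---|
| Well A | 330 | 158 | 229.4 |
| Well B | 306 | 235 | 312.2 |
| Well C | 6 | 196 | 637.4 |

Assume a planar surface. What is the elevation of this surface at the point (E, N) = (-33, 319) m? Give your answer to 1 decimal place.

Let the plane be z = a·E + b·N + c.
Well B−Well A: −24a + 77b = 82.8;  Well C−Well A: −324a + 38b = 408.
Solving gives a = −1.17614, b = 0.70874.
Then c = 229.4 − a·330 − b·158 = 505.54.
At (-33, 319): z = 38.8 + 226.1 + 505.54 = 770.4 m.

770.4 m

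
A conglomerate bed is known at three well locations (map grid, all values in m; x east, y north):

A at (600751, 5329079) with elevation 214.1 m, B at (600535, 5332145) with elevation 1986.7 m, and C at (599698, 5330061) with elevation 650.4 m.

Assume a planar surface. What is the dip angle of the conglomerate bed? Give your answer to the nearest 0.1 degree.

31.1°

Two edge vectors: A→B = (-216, 3066, 1772.6), A→C = (-1053, 982, 436.3).
Normal n = (A→B) × (A→C) = (-402997.4, -1772307, 3016386).
So ∂z/∂x = −n_x/n_z = 0.13360 and ∂z/∂y = −n_y/n_z = 0.58756.
Gradient magnitude |∇z| = √(a² + b²) = √(0.01785 + 0.34523) = 0.60256.
True dip = arctan(0.60256) = 31.1°, dipping toward SSW (azimuth ≈ 193°).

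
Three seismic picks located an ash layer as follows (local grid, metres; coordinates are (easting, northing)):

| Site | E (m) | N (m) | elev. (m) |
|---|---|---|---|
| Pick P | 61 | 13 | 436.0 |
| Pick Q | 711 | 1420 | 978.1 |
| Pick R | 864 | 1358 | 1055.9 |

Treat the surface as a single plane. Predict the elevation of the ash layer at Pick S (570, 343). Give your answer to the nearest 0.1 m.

762.7 m

Let the plane be z = a·E + b·N + c.
Pick Q−Pick P: 650a + 1407b = 542.1;  Pick R−Pick P: 803a + 1345b = 619.9.
Solving gives a = 0.559824, b = 0.126663.
Then c = 436 − a·61 − b·13 = 400.20.
At (570, 343): z = 319.1 + 43.4 + 400.20 = 762.7 m.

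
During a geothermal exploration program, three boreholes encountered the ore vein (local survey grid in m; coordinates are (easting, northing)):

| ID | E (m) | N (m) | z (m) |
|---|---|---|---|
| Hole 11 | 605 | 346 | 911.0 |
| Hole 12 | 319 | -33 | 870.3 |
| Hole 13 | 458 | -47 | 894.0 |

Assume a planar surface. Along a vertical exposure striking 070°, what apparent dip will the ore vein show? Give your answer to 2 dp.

Let the plane be z = a·E + b·N + c.
Hole 12−Hole 11: −286a − 379b = −40.7;  Hole 13−Hole 11: −147a − 393b = −17.
Solving gives a = 0.16851, b = −0.01977.
Unit vector along 070° is (sin 70°, cos 70°) = (0.9397, 0.3420).
Slope in that direction = a·(0.9397) + b·(0.3420) = 0.15159.
Apparent dip = arctan|0.15159| = 8.62° (true dip is 9.6°, so apparent ≤ true as expected).

8.62°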